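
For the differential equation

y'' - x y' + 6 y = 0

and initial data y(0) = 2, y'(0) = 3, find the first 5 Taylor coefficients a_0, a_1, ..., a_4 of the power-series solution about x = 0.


Ansatz: y(x) = sum_{n>=0} a_n x^n, so y'(x) = sum_{n>=1} n a_n x^(n-1) and y''(x) = sum_{n>=2} n(n-1) a_n x^(n-2).
Substitute into P(x) y'' + Q(x) y' + R(x) y = 0 with P(x) = 1, Q(x) = -x, R(x) = 6, and match powers of x.
Initial conditions: a_0 = 2, a_1 = 3.
Setting the coefficient of each power of x to zero and solving order by order (substituting the coefficients already found):
  x^0: 2 a_2 + 6 a_0 = 0  ->  2 a_2 = -6 a_0 = -12  ->  a_2 = -6
  x^1: 6 a_3 + 5 a_1 = 0  ->  6 a_3 = -5 a_1 = -15  ->  a_3 = -5/2
  x^2: 12 a_4 + 4 a_2 = 0  ->  12 a_4 = -4 a_2 = 24  ->  a_4 = 2
Truncated series: y(x) = 2 + 3 x - 6 x^2 - (5/2) x^3 + 2 x^4 + O(x^5).

a_0 = 2; a_1 = 3; a_2 = -6; a_3 = -5/2; a_4 = 2


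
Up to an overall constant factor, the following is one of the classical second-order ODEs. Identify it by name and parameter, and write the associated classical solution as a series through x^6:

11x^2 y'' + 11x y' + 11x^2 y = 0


All three coefficients share the factor 11; dividing through by 11 gives  x^2 y'' + x y' + x^2 y = 0.
This matches the Bessel equation x^2 y'' + x y' + (x^2 - nu^2) y = 0 with nu^2 = 0, so nu = 0; the solution bounded at x = 0 is J_0(x).
Frobenius at x = 0: indicial roots ±nu; for r = nu the recurrence k(k + 2nu) c_k = -c_{k-2} gives the standard series J_nu(x) = sum_{k>=0} (-1)^k / (k! (k+nu)!) (x/2)^(2k+nu). Evaluate the first 4 terms:
  k = 0: (-1)^0 / (0! * 0! * 2^0) x^0 = 1/(1*1*1) x^0 = (1) x^0
  k = 1: (-1)^1 / (1! * 1! * 2^2) x^2 = -1/(1*1*4) x^2 = (-1/4) x^2
  k = 2: (-1)^2 / (2! * 2! * 2^4) x^4 = 1/(2*2*16) x^4 = (1/64) x^4
  k = 3: (-1)^3 / (3! * 3! * 2^6) x^6 = -1/(6*6*64) x^6 = (-1/2304) x^6
Hence J_0(x) = -x^6/2304 + x^4/64 - x^2/4 + 1 + ....

J_0(x); series = -x^6/2304 + x^4/64 - x^2/4 + 1


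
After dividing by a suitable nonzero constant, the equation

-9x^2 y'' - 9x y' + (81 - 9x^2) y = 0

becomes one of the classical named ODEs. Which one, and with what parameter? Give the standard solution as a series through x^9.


All three coefficients share the factor -9; dividing through by -9 gives  x^2 y'' + x y' + (x^2 - 9) y = 0.
This matches the Bessel equation x^2 y'' + x y' + (x^2 - nu^2) y = 0 with nu^2 = 9, so nu = 3; the solution bounded at x = 0 is J_3(x).
Frobenius at x = 0: indicial roots ±nu; for r = nu the recurrence k(k + 2nu) c_k = -c_{k-2} gives the standard series J_nu(x) = sum_{k>=0} (-1)^k / (k! (k+nu)!) (x/2)^(2k+nu). Evaluate the first 4 terms:
  k = 0: (-1)^0 / (0! * 3! * 2^3) x^3 = 1/(1*6*8) x^3 = (1/48) x^3
  k = 1: (-1)^1 / (1! * 4! * 2^5) x^5 = -1/(1*24*32) x^5 = (-1/768) x^5
  k = 2: (-1)^2 / (2! * 5! * 2^7) x^7 = 1/(2*120*128) x^7 = (1/30720) x^7
  k = 3: (-1)^3 / (3! * 6! * 2^9) x^9 = -1/(6*720*512) x^9 = (-1/2211840) x^9
Hence J_3(x) = -x^9/2211840 + x^7/30720 - x^5/768 + x^3/48 + ....

J_3(x); series = -x^9/2211840 + x^7/30720 - x^5/768 + x^3/48


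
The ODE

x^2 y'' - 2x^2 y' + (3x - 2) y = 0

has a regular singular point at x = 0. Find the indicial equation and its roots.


Divide by x^2 to reach normal form y'' + P_1(x) y' + P_2(x) y = 0 with P_1(x) = -2 and P_2(x) = 3/x - 2/x^2.
x = 0 is a singular point because the y-coefficient 3/x - 2/x^2 has a pole at x = 0.
It is a regular singular point because x P_1(x) = p(x) = -2x and x^2 P_2(x) = q(x) = 3x - 2 are polynomials, hence analytic at x = 0.
p(0) = 0,  q(0) = -2.
Indicial equation: r(r-1) + p(0) r + q(0) = 0, i.e. r^2 + (p(0) - 1) r + q(0) = 0, i.e. r^2 - 1 r - 2 = 0.
Discriminant: (-1)^2 - 4(-2) = 9, so r = (1 ± 3)/2.
Solving: r_1 = 2, r_2 = -1.

indicial: r^2 - 1 r - 2 = 0; roots r_1 = 2, r_2 = -1


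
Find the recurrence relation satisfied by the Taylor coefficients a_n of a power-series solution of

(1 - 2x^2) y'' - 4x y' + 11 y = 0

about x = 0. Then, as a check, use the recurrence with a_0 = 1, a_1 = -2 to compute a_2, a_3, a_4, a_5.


Substitute y = sum_n a_n x^n.
(1 - 2 x^2) y'' contributes (n+2)(n+1) a_{n+2} - 2 n(n-1) a_n at x^n.
-4 x y'(x) contributes -4 n a_n at x^n.
11 y(x) contributes 11 a_n at x^n.
Matching x^n: (n+2)(n+1) a_{n+2} + (-2 n(n-1) - 4 n + 11) a_n = 0.
Thus a_{n+2} = (2 n(n-1) + 4 n - 11) / ((n+1)(n+2)) * a_n.

Check with a_0 = 1, a_1 = -2 (apply the recurrence for n = 0, 1, 2, 3): a_0 = 1, a_1 = -2, a_2 = -11/2, a_3 = 7/3, a_4 = -11/24, a_5 = 91/60.

a_(n+2) = (2 n(n-1) + 4 n - 11) / ((n+1)(n+2)) * a_n; check: a_0 = 1, a_1 = -2, a_2 = -11/2, a_3 = 7/3, a_4 = -11/24, a_5 = 91/60


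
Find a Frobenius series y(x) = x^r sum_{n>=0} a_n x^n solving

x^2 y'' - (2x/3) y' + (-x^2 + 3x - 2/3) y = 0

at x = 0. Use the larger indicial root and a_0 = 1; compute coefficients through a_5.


Write in Frobenius form y'' + (p(x)/x) y' + (q(x)/x^2) y = 0:
  p(x) = -2/3,  q(x) = -x^2 + 3x - 2/3.
Indicial equation: r(r-1) + (-2/3) r + (-2/3) = 0 -> roots r_1 = 2, r_2 = -1/3.
Take r = r_1 = 2. Let y(x) = x^r sum_{n>=0} a_n x^n with a_0 = 1.
Substitute y = x^r sum a_n x^n and match x^{r+n}. The recurrence is
  D(n) a_n + 3 a_{n-1} - 1 a_{n-2} = 0,  where D(n) = (r+n)(r+n-1) + (-2/3)(r+n) + (-2/3).
  a_n = [-3 a_{n-1} + 1 a_{n-2}] / D(n).
Since the indicial polynomial factors as (r - r_1)(r - r_2), D(n) = (r_1 + n - r_1)(r_1 + n - r_2) = n(n + 7/3).
Evaluating step by step (a_0 = 1):
  n = 1: D(1) = 1(1 + 7/3) = 10/3; numerator = -3(1) = -3; a_1 = (-3)/(10/3) = -9/10
  n = 2: D(2) = 2(2 + 7/3) = 26/3; numerator = -3(-9/10) + 1(1) = 37/10; a_2 = (37/10)/(26/3) = 111/260
  n = 3: D(3) = 3(3 + 7/3) = 16; numerator = -3(111/260) + 1(-9/10) = -567/260; a_3 = (-567/260)/(16) = -567/4160
  n = 4: D(4) = 4(4 + 7/3) = 76/3; numerator = -3(-567/4160) + 1(111/260) = 3477/4160; a_4 = (3477/4160)/(76/3) = 549/16640
  n = 5: D(5) = 5(5 + 7/3) = 110/3; numerator = -3(549/16640) + 1(-567/4160) = -783/3328; a_5 = (-783/3328)/(110/3) = -2349/366080

r = 2; a_0 = 1; a_1 = -9/10; a_2 = 111/260; a_3 = -567/4160; a_4 = 549/16640; a_5 = -2349/366080


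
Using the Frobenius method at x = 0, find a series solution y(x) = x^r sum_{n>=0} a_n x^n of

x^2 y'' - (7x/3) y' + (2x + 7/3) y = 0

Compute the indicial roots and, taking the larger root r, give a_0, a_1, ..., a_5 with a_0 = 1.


Write in Frobenius form y'' + (p(x)/x) y' + (q(x)/x^2) y = 0:
  p(x) = -7/3,  q(x) = 2x + 7/3.
Indicial equation: r(r-1) + (-7/3) r + (7/3) = 0 -> roots r_1 = 7/3, r_2 = 1.
Take r = r_1 = 7/3. Let y(x) = x^r sum_{n>=0} a_n x^n with a_0 = 1.
Substitute y = x^r sum a_n x^n and match x^{r+n}. The recurrence is
  D(n) a_n + 2 a_{n-1} = 0,  where D(n) = (r+n)(r+n-1) + (-7/3)(r+n) + (7/3).
  a_n = -2 / D(n) * a_{n-1}.
Since the indicial polynomial factors as (r - r_1)(r - r_2), D(n) = (r_1 + n - r_1)(r_1 + n - r_2) = n(n + 4/3).
Evaluating step by step (a_0 = 1):
  n = 1: D(1) = 1(1 + 4/3) = 7/3; numerator = -2(1) = -2; a_1 = (-2)/(7/3) = -6/7
  n = 2: D(2) = 2(2 + 4/3) = 20/3; numerator = -2(-6/7) = 12/7; a_2 = (12/7)/(20/3) = 9/35
  n = 3: D(3) = 3(3 + 4/3) = 13; numerator = -2(9/35) = -18/35; a_3 = (-18/35)/(13) = -18/455
  n = 4: D(4) = 4(4 + 4/3) = 64/3; numerator = -2(-18/455) = 36/455; a_4 = (36/455)/(64/3) = 27/7280
  n = 5: D(5) = 5(5 + 4/3) = 95/3; numerator = -2(27/7280) = -27/3640; a_5 = (-27/3640)/(95/3) = -81/345800

r = 7/3; a_0 = 1; a_1 = -6/7; a_2 = 9/35; a_3 = -18/455; a_4 = 27/7280; a_5 = -81/345800


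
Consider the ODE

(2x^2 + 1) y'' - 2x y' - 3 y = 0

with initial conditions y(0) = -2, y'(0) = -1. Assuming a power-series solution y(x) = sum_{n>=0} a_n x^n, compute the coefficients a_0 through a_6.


Ansatz: y(x) = sum_{n>=0} a_n x^n, so y'(x) = sum_{n>=1} n a_n x^(n-1) and y''(x) = sum_{n>=2} n(n-1) a_n x^(n-2).
Substitute into P(x) y'' + Q(x) y' + R(x) y = 0 with P(x) = 2x^2 + 1, Q(x) = -2x, R(x) = -3, and match powers of x.
Initial conditions: a_0 = -2, a_1 = -1.
Setting the coefficient of each power of x to zero and solving order by order (substituting the coefficients already found):
  x^0: 2 a_2 - 3 a_0 = 0  ->  2 a_2 = 3 a_0 = -6  ->  a_2 = -3
  x^1: 6 a_3 - 5 a_1 = 0  ->  6 a_3 = 5 a_1 = -5  ->  a_3 = -5/6
  x^2: 12 a_4 - 3 a_2 = 0  ->  12 a_4 = 3 a_2 = -9  ->  a_4 = -3/4
  x^3: 20 a_5 + 3 a_3 = 0  ->  20 a_5 = -3 a_3 = 5/2  ->  a_5 = 1/8
  x^4: 30 a_6 + 13 a_4 = 0  ->  30 a_6 = -13 a_4 = 39/4  ->  a_6 = 13/40
Truncated series: y(x) = -2 - x - 3 x^2 - (5/6) x^3 - (3/4) x^4 + (1/8) x^5 + (13/40) x^6 + O(x^7).

a_0 = -2; a_1 = -1; a_2 = -3; a_3 = -5/6; a_4 = -3/4; a_5 = 1/8; a_6 = 13/40


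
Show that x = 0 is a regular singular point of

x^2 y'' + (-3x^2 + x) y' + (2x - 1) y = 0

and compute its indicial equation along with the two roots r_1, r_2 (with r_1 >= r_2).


Divide by x^2 to reach normal form y'' + P_1(x) y' + P_2(x) y = 0 with P_1(x) = -3 + 1/x and P_2(x) = 2/x - 1/x^2.
x = 0 is a singular point because the y'-coefficient -3 + 1/x has a pole at x = 0 and the y-coefficient 2/x - 1/x^2 has a pole at x = 0.
It is a regular singular point because x P_1(x) = p(x) = 1 - 3x and x^2 P_2(x) = q(x) = 2x - 1 are polynomials, hence analytic at x = 0.
p(0) = 1,  q(0) = -1.
Indicial equation: r(r-1) + p(0) r + q(0) = 0, i.e. r^2 + (p(0) - 1) r + q(0) = 0, i.e. r^2 - 1 = 0.
Discriminant: (0)^2 - 4(-1) = 4, so r = (0 ± 2)/2.
Solving: r_1 = 1, r_2 = -1.

indicial: r^2 - 1 = 0; roots r_1 = 1, r_2 = -1


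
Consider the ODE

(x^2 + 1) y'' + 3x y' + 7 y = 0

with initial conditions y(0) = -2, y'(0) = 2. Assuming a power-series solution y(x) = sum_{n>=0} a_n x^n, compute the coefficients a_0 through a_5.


Ansatz: y(x) = sum_{n>=0} a_n x^n, so y'(x) = sum_{n>=1} n a_n x^(n-1) and y''(x) = sum_{n>=2} n(n-1) a_n x^(n-2).
Substitute into P(x) y'' + Q(x) y' + R(x) y = 0 with P(x) = x^2 + 1, Q(x) = 3x, R(x) = 7, and match powers of x.
Initial conditions: a_0 = -2, a_1 = 2.
Setting the coefficient of each power of x to zero and solving order by order (substituting the coefficients already found):
  x^0: 2 a_2 + 7 a_0 = 0  ->  2 a_2 = -7 a_0 = 14  ->  a_2 = 7
  x^1: 6 a_3 + 10 a_1 = 0  ->  6 a_3 = -10 a_1 = -20  ->  a_3 = -10/3
  x^2: 12 a_4 + 15 a_2 = 0  ->  12 a_4 = -15 a_2 = -105  ->  a_4 = -35/4
  x^3: 20 a_5 + 22 a_3 = 0  ->  20 a_5 = -22 a_3 = 220/3  ->  a_5 = 11/3
Truncated series: y(x) = -2 + 2 x + 7 x^2 - (10/3) x^3 - (35/4) x^4 + (11/3) x^5 + O(x^6).

a_0 = -2; a_1 = 2; a_2 = 7; a_3 = -10/3; a_4 = -35/4; a_5 = 11/3


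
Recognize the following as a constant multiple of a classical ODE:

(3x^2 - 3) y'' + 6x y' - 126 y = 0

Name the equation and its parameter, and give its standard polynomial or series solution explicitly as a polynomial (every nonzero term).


All three coefficients share the factor -3; dividing through by -3 gives  (1 - x^2) y'' - 2x y' + 42 y = 0.
This matches the Legendre equation (1 - x^2) y'' - 2x y' + n(n+1) y = 0 (note the -2x y' term) with n(n+1) = 42, so n = 6; the polynomial solution is P_6(x).
With y = sum_k a_k x^k, matching x^k gives (k+2)(k+1) a_{k+2} = [k(k+1) - n(n+1)] a_k = (k - 6)(k + 7) a_k. The right side vanishes at k = 6, so the series with the parity of 6 terminates at degree 6.
Standard normalization (P_n(1) = 1): leading coefficient (2n)!/(2^n (n!)^2) = 479001600/(64*518400) = 231/16, so a_6 = 231/16. Work downward with a_k = (k+1)(k+2) a_{k+2} / ((k - 6)(k + 7)):
  a_4 = (5)(6)(231/16) / ((4 - 6)(4 + 7)) = (3465/8)/(-22) = -315/16
  a_2 = (3)(4)(-315/16) / ((2 - 6)(2 + 7)) = (-945/4)/(-36) = 105/16
  a_0 = (1)(2)(105/16) / ((0 - 6)(0 + 7)) = (105/8)/(-42) = -5/16
Hence P_6(x) = 231 x^6/16 - 315 x^4/16 + 105 x^2/16 - 5/16.

P_6(x); series = 231 x^6/16 - 315 x^4/16 + 105 x^2/16 - 5/16


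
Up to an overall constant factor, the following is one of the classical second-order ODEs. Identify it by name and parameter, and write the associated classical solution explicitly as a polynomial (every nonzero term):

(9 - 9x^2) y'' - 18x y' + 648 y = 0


All three coefficients share the factor 9; dividing through by 9 gives  (1 - x^2) y'' - 2x y' + 72 y = 0.
This matches the Legendre equation (1 - x^2) y'' - 2x y' + n(n+1) y = 0 (note the -2x y' term) with n(n+1) = 72, so n = 8; the polynomial solution is P_8(x).
With y = sum_k a_k x^k, matching x^k gives (k+2)(k+1) a_{k+2} = [k(k+1) - n(n+1)] a_k = (k - 8)(k + 9) a_k. The right side vanishes at k = 8, so the series with the parity of 8 terminates at degree 8.
Standard normalization (P_n(1) = 1): leading coefficient (2n)!/(2^n (n!)^2) = 20922789888000/(256*1625702400) = 6435/128, so a_8 = 6435/128. Work downward with a_k = (k+1)(k+2) a_{k+2} / ((k - 8)(k + 9)):
  a_6 = (7)(8)(6435/128) / ((6 - 8)(6 + 9)) = (45045/16)/(-30) = -3003/32
  a_4 = (5)(6)(-3003/32) / ((4 - 8)(4 + 9)) = (-45045/16)/(-52) = 3465/64
  a_2 = (3)(4)(3465/64) / ((2 - 8)(2 + 9)) = (10395/16)/(-66) = -315/32
  a_0 = (1)(2)(-315/32) / ((0 - 8)(0 + 9)) = (-315/16)/(-72) = 35/128
Hence P_8(x) = 6435 x^8/128 - 3003 x^6/32 + 3465 x^4/64 - 315 x^2/32 + 35/128.

P_8(x); series = 6435 x^8/128 - 3003 x^6/32 + 3465 x^4/64 - 315 x^2/32 + 35/128


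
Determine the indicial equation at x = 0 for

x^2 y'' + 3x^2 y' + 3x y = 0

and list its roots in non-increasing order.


Divide by x^2 to reach normal form y'' + P_1(x) y' + P_2(x) y = 0 with P_1(x) = 3 and P_2(x) = 3/x.
x = 0 is a singular point because the y-coefficient 3/x has a pole at x = 0.
It is a regular singular point because x P_1(x) = p(x) = 3x and x^2 P_2(x) = q(x) = 3x are polynomials, hence analytic at x = 0.
p(0) = 0,  q(0) = 0.
Indicial equation: r(r-1) + p(0) r + q(0) = 0, i.e. r^2 + (p(0) - 1) r + q(0) = 0, i.e. r^2 - 1 r = 0.
Discriminant: (-1)^2 - 4(0) = 1, so r = (1 ± 1)/2.
Solving: r_1 = 1, r_2 = 0.

indicial: r^2 - 1 r = 0; roots r_1 = 1, r_2 = 0


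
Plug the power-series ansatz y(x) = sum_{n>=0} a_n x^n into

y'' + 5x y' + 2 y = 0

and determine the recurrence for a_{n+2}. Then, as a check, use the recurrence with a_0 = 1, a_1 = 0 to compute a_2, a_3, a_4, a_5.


Substitute y = sum_n a_n x^n.
y''(x) has coefficient (n+2)(n+1) a_{n+2} at x^n;
5 x y'(x) has coefficient 5 n a_n at x^n (shift);
2 y(x) has coefficient 2 a_n at x^n.
Matching x^n: (n+2)(n+1) a_{n+2} + (5n + 2) a_n = 0.
Thus a_{n+2} = (-5n - 2) / ((n+1)(n+2)) * a_n.

Check with a_0 = 1, a_1 = 0 (apply the recurrence for n = 0, 1, 2, 3): a_0 = 1, a_1 = 0, a_2 = -1, a_3 = 0, a_4 = 1, a_5 = 0.

a_(n+2) = (-5n - 2) / ((n+1)(n+2)) * a_n; check: a_0 = 1, a_1 = 0, a_2 = -1, a_3 = 0, a_4 = 1, a_5 = 0


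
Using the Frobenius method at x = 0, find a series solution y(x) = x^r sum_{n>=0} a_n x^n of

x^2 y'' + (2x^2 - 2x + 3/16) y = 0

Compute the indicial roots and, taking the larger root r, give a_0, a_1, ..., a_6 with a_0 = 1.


Write in Frobenius form y'' + (p(x)/x) y' + (q(x)/x^2) y = 0:
  p(x) = 0,  q(x) = 2x^2 - 2x + 3/16.
Indicial equation: r(r-1) + (0) r + (3/16) = 0 -> roots r_1 = 3/4, r_2 = 1/4.
Take r = r_1 = 3/4. Let y(x) = x^r sum_{n>=0} a_n x^n with a_0 = 1.
Substitute y = x^r sum a_n x^n and match x^{r+n}. The recurrence is
  D(n) a_n - 2 a_{n-1} + 2 a_{n-2} = 0,  where D(n) = (r+n)(r+n-1) + (0)(r+n) + (3/16).
  a_n = [2 a_{n-1} - 2 a_{n-2}] / D(n).
Since the indicial polynomial factors as (r - r_1)(r - r_2), D(n) = (r_1 + n - r_1)(r_1 + n - r_2) = n(n + 1/2).
Evaluating step by step (a_0 = 1):
  n = 1: D(1) = 1(1 + 1/2) = 3/2; numerator = 2(1) = 2; a_1 = (2)/(3/2) = 4/3
  n = 2: D(2) = 2(2 + 1/2) = 5; numerator = 2(4/3) - 2(1) = 2/3; a_2 = (2/3)/(5) = 2/15
  n = 3: D(3) = 3(3 + 1/2) = 21/2; numerator = 2(2/15) - 2(4/3) = -12/5; a_3 = (-12/5)/(21/2) = -8/35
  n = 4: D(4) = 4(4 + 1/2) = 18; numerator = 2(-8/35) - 2(2/15) = -76/105; a_4 = (-76/105)/(18) = -38/945
  n = 5: D(5) = 5(5 + 1/2) = 55/2; numerator = 2(-38/945) - 2(-8/35) = 356/945; a_5 = (356/945)/(55/2) = 712/51975
  n = 6: D(6) = 6(6 + 1/2) = 39; numerator = 2(712/51975) - 2(-38/945) = 1868/17325; a_6 = (1868/17325)/(39) = 1868/675675

r = 3/4; a_0 = 1; a_1 = 4/3; a_2 = 2/15; a_3 = -8/35; a_4 = -38/945; a_5 = 712/51975; a_6 = 1868/675675


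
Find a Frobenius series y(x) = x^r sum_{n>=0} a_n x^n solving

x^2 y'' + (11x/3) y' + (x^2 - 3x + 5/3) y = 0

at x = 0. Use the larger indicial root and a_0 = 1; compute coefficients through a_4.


Write in Frobenius form y'' + (p(x)/x) y' + (q(x)/x^2) y = 0:
  p(x) = 11/3,  q(x) = x^2 - 3x + 5/3.
Indicial equation: r(r-1) + (11/3) r + (5/3) = 0 -> roots r_1 = -1, r_2 = -5/3.
Take r = r_1 = -1. Let y(x) = x^r sum_{n>=0} a_n x^n with a_0 = 1.
Substitute y = x^r sum a_n x^n and match x^{r+n}. The recurrence is
  D(n) a_n - 3 a_{n-1} + 1 a_{n-2} = 0,  where D(n) = (r+n)(r+n-1) + (11/3)(r+n) + (5/3).
  a_n = [3 a_{n-1} - 1 a_{n-2}] / D(n).
Since the indicial polynomial factors as (r - r_1)(r - r_2), D(n) = (r_1 + n - r_1)(r_1 + n - r_2) = n(n + 2/3).
Evaluating step by step (a_0 = 1):
  n = 1: D(1) = 1(1 + 2/3) = 5/3; numerator = 3(1) = 3; a_1 = (3)/(5/3) = 9/5
  n = 2: D(2) = 2(2 + 2/3) = 16/3; numerator = 3(9/5) - 1(1) = 22/5; a_2 = (22/5)/(16/3) = 33/40
  n = 3: D(3) = 3(3 + 2/3) = 11; numerator = 3(33/40) - 1(9/5) = 27/40; a_3 = (27/40)/(11) = 27/440
  n = 4: D(4) = 4(4 + 2/3) = 56/3; numerator = 3(27/440) - 1(33/40) = -141/220; a_4 = (-141/220)/(56/3) = -423/12320

r = -1; a_0 = 1; a_1 = 9/5; a_2 = 33/40; a_3 = 27/440; a_4 = -423/12320


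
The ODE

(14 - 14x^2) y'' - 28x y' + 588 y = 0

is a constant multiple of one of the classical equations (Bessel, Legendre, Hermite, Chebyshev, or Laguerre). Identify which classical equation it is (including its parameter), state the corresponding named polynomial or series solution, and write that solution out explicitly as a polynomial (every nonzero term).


All three coefficients share the factor 14; dividing through by 14 gives  (1 - x^2) y'' - 2x y' + 42 y = 0.
This matches the Legendre equation (1 - x^2) y'' - 2x y' + n(n+1) y = 0 (note the -2x y' term) with n(n+1) = 42, so n = 6; the polynomial solution is P_6(x).
With y = sum_k a_k x^k, matching x^k gives (k+2)(k+1) a_{k+2} = [k(k+1) - n(n+1)] a_k = (k - 6)(k + 7) a_k. The right side vanishes at k = 6, so the series with the parity of 6 terminates at degree 6.
Standard normalization (P_n(1) = 1): leading coefficient (2n)!/(2^n (n!)^2) = 479001600/(64*518400) = 231/16, so a_6 = 231/16. Work downward with a_k = (k+1)(k+2) a_{k+2} / ((k - 6)(k + 7)):
  a_4 = (5)(6)(231/16) / ((4 - 6)(4 + 7)) = (3465/8)/(-22) = -315/16
  a_2 = (3)(4)(-315/16) / ((2 - 6)(2 + 7)) = (-945/4)/(-36) = 105/16
  a_0 = (1)(2)(105/16) / ((0 - 6)(0 + 7)) = (105/8)/(-42) = -5/16
Hence P_6(x) = 231 x^6/16 - 315 x^4/16 + 105 x^2/16 - 5/16.

P_6(x); series = 231 x^6/16 - 315 x^4/16 + 105 x^2/16 - 5/16


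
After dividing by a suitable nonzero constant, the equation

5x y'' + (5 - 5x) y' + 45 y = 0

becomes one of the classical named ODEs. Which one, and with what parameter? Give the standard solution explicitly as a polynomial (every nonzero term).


All three coefficients share the factor 5; dividing through by 5 gives  x y'' + (1 - x) y' + 9 y = 0.
This matches the Laguerre equation x y'' + (1 - x) y' + n y = 0 with n = 9; the polynomial solution is L_9(x).
With y = sum_k a_k x^k, matching x^k gives (k+1)k a_{k+1} + (k+1) a_{k+1} - k a_k + n a_k = 0, i.e. (k+1)^2 a_{k+1} = (k - n) a_k = (k - 9) a_k. The right side vanishes at k = 9, so the series terminates at degree 9.
Standard normalization L_n(0) = 1 gives a_0 = 1. Work upward with a_{k+1} = (k - 9) a_k / (k+1)^2:
  a_1 = (0 - 9)(1) / 1^2 = -9/1 = -9
  a_2 = (1 - 9)(-9) / 2^2 = 72/4 = 18
  a_3 = (2 - 9)(18) / 3^2 = -126/9 = -14
  a_4 = (3 - 9)(-14) / 4^2 = 84/16 = 21/4
  a_5 = (4 - 9)(21/4) / 5^2 = (-105/4)/25 = -21/20
  a_6 = (5 - 9)(-21/20) / 6^2 = (21/5)/36 = 7/60
  a_7 = (6 - 9)(7/60) / 7^2 = (-7/20)/49 = -1/140
  a_8 = (7 - 9)(-1/140) / 8^2 = (1/70)/64 = 1/4480
  a_9 = (8 - 9)(1/4480) / 9^2 = (-1/4480)/81 = -1/362880
Hence L_9(x) = -x^9/362880 + x^8/4480 - x^7/140 + 7 x^6/60 - 21 x^5/20 + 21 x^4/4 - 14 x^3 + 18 x^2 - 9 x + 1.

L_9(x); series = -x^9/362880 + x^8/4480 - x^7/140 + 7 x^6/60 - 21 x^5/20 + 21 x^4/4 - 14 x^3 + 18 x^2 - 9 x + 1


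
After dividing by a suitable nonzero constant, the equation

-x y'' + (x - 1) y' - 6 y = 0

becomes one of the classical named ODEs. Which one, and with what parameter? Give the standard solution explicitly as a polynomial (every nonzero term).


All three coefficients share the factor -1; dividing through by -1 gives  x y'' + (1 - x) y' + 6 y = 0.
This matches the Laguerre equation x y'' + (1 - x) y' + n y = 0 with n = 6; the polynomial solution is L_6(x).
With y = sum_k a_k x^k, matching x^k gives (k+1)k a_{k+1} + (k+1) a_{k+1} - k a_k + n a_k = 0, i.e. (k+1)^2 a_{k+1} = (k - n) a_k = (k - 6) a_k. The right side vanishes at k = 6, so the series terminates at degree 6.
Standard normalization L_n(0) = 1 gives a_0 = 1. Work upward with a_{k+1} = (k - 6) a_k / (k+1)^2:
  a_1 = (0 - 6)(1) / 1^2 = -6/1 = -6
  a_2 = (1 - 6)(-6) / 2^2 = 30/4 = 15/2
  a_3 = (2 - 6)(15/2) / 3^2 = -30/9 = -10/3
  a_4 = (3 - 6)(-10/3) / 4^2 = 10/16 = 5/8
  a_5 = (4 - 6)(5/8) / 5^2 = (-5/4)/25 = -1/20
  a_6 = (5 - 6)(-1/20) / 6^2 = (1/20)/36 = 1/720
Hence L_6(x) = x^6/720 - x^5/20 + 5 x^4/8 - 10 x^3/3 + 15 x^2/2 - 6 x + 1.

L_6(x); series = x^6/720 - x^5/20 + 5 x^4/8 - 10 x^3/3 + 15 x^2/2 - 6 x + 1


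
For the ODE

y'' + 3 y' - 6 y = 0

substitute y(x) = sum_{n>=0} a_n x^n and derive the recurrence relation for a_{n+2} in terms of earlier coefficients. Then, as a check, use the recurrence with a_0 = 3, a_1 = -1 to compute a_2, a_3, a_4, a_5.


Substitute y = sum_n a_n x^n.
y''(x) has coefficient (n+2)(n+1) a_{n+2} at x^n;
3 y'(x) has coefficient 3 (n+1) a_{n+1} at x^n;
-6 y(x) has coefficient -6 a_n at x^n.
Matching x^n: (n+2)(n+1) a_{n+2} + 3 (n+1) a_{n+1} - 6 a_n = 0.
Thus a_{n+2} = [-3 (n+1) a_{n+1} + 6 a_n] / ((n+1)(n+2)).

Check with a_0 = 3, a_1 = -1 (apply the recurrence for n = 0, 1, 2, 3): a_0 = 3, a_1 = -1, a_2 = 21/2, a_3 = -23/2, a_4 = 111/8, a_5 = -471/40.

a_(n+2) = [-3 (n+1) a_(n+1) + 6 a_n] / ((n+1)(n+2)); check: a_0 = 3, a_1 = -1, a_2 = 21/2, a_3 = -23/2, a_4 = 111/8, a_5 = -471/40


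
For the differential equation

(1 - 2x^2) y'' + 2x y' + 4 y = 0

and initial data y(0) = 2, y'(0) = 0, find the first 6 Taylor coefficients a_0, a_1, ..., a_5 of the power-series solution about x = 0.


Ansatz: y(x) = sum_{n>=0} a_n x^n, so y'(x) = sum_{n>=1} n a_n x^(n-1) and y''(x) = sum_{n>=2} n(n-1) a_n x^(n-2).
Substitute into P(x) y'' + Q(x) y' + R(x) y = 0 with P(x) = 1 - 2x^2, Q(x) = 2x, R(x) = 4, and match powers of x.
Initial conditions: a_0 = 2, a_1 = 0.
Setting the coefficient of each power of x to zero and solving order by order (substituting the coefficients already found):
  x^0: 2 a_2 + 4 a_0 = 0  ->  2 a_2 = -4 a_0 = -8  ->  a_2 = -4
  x^1: 6 a_3 + 6 a_1 = 0  ->  6 a_3 = -6 a_1 = 0  ->  a_3 = 0
  x^2: 12 a_4 + 4 a_2 = 0  ->  12 a_4 = -4 a_2 = 16  ->  a_4 = 4/3
  x^3: 20 a_5 - 2 a_3 = 0  ->  20 a_5 = 2 a_3 = 0  ->  a_5 = 0
Truncated series: y(x) = 2 - 4 x^2 + (4/3) x^4 + O(x^6).

a_0 = 2; a_1 = 0; a_2 = -4; a_3 = 0; a_4 = 4/3; a_5 = 0


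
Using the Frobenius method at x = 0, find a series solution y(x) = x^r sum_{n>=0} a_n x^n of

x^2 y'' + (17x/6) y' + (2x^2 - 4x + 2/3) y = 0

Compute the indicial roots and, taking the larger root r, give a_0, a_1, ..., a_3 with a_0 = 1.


Write in Frobenius form y'' + (p(x)/x) y' + (q(x)/x^2) y = 0:
  p(x) = 17/6,  q(x) = 2x^2 - 4x + 2/3.
Indicial equation: r(r-1) + (17/6) r + (2/3) = 0 -> roots r_1 = -1/2, r_2 = -4/3.
Take r = r_1 = -1/2. Let y(x) = x^r sum_{n>=0} a_n x^n with a_0 = 1.
Substitute y = x^r sum a_n x^n and match x^{r+n}. The recurrence is
  D(n) a_n - 4 a_{n-1} + 2 a_{n-2} = 0,  where D(n) = (r+n)(r+n-1) + (17/6)(r+n) + (2/3).
  a_n = [4 a_{n-1} - 2 a_{n-2}] / D(n).
Since the indicial polynomial factors as (r - r_1)(r - r_2), D(n) = (r_1 + n - r_1)(r_1 + n - r_2) = n(n + 5/6).
Evaluating step by step (a_0 = 1):
  n = 1: D(1) = 1(1 + 5/6) = 11/6; numerator = 4(1) = 4; a_1 = (4)/(11/6) = 24/11
  n = 2: D(2) = 2(2 + 5/6) = 17/3; numerator = 4(24/11) - 2(1) = 74/11; a_2 = (74/11)/(17/3) = 222/187
  n = 3: D(3) = 3(3 + 5/6) = 23/2; numerator = 4(222/187) - 2(24/11) = 72/187; a_3 = (72/187)/(23/2) = 144/4301

r = -1/2; a_0 = 1; a_1 = 24/11; a_2 = 222/187; a_3 = 144/4301


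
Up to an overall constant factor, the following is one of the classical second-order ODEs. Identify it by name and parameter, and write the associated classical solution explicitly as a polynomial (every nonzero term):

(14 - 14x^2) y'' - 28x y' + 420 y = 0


All three coefficients share the factor 14; dividing through by 14 gives  (1 - x^2) y'' - 2x y' + 30 y = 0.
This matches the Legendre equation (1 - x^2) y'' - 2x y' + n(n+1) y = 0 (note the -2x y' term) with n(n+1) = 30, so n = 5; the polynomial solution is P_5(x).
With y = sum_k a_k x^k, matching x^k gives (k+2)(k+1) a_{k+2} = [k(k+1) - n(n+1)] a_k = (k - 5)(k + 6) a_k. The right side vanishes at k = 5, so the series with the parity of 5 terminates at degree 5.
Standard normalization (P_n(1) = 1): leading coefficient (2n)!/(2^n (n!)^2) = 3628800/(32*14400) = 63/8, so a_5 = 63/8. Work downward with a_k = (k+1)(k+2) a_{k+2} / ((k - 5)(k + 6)):
  a_3 = (4)(5)(63/8) / ((3 - 5)(3 + 6)) = (315/2)/(-18) = -35/4
  a_1 = (2)(3)(-35/4) / ((1 - 5)(1 + 6)) = (-105/2)/(-28) = 15/8
Hence P_5(x) = 63 x^5/8 - 35 x^3/4 + 15 x/8.

P_5(x); series = 63 x^5/8 - 35 x^3/4 + 15 x/8


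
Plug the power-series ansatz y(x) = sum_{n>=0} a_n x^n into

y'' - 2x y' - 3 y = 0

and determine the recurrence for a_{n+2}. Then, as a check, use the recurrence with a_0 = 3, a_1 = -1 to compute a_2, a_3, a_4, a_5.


Substitute y = sum_n a_n x^n.
y''(x) has coefficient (n+2)(n+1) a_{n+2} at x^n;
-2 x y'(x) has coefficient -2 n a_n at x^n (shift);
-3 y(x) has coefficient -3 a_n at x^n.
Matching x^n: (n+2)(n+1) a_{n+2} + (-2n - 3) a_n = 0.
Thus a_{n+2} = (2n + 3) / ((n+1)(n+2)) * a_n.

Check with a_0 = 3, a_1 = -1 (apply the recurrence for n = 0, 1, 2, 3): a_0 = 3, a_1 = -1, a_2 = 9/2, a_3 = -5/6, a_4 = 21/8, a_5 = -3/8.

a_(n+2) = (2n + 3) / ((n+1)(n+2)) * a_n; check: a_0 = 3, a_1 = -1, a_2 = 9/2, a_3 = -5/6, a_4 = 21/8, a_5 = -3/8


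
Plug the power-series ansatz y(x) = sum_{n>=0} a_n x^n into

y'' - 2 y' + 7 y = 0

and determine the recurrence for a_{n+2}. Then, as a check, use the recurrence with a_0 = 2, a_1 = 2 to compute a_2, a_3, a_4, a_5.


Substitute y = sum_n a_n x^n.
y''(x) has coefficient (n+2)(n+1) a_{n+2} at x^n;
-2 y'(x) has coefficient -2 (n+1) a_{n+1} at x^n;
7 y(x) has coefficient 7 a_n at x^n.
Matching x^n: (n+2)(n+1) a_{n+2} - 2 (n+1) a_{n+1} + 7 a_n = 0.
Thus a_{n+2} = [2 (n+1) a_{n+1} - 7 a_n] / ((n+1)(n+2)).

Check with a_0 = 2, a_1 = 2 (apply the recurrence for n = 0, 1, 2, 3): a_0 = 2, a_1 = 2, a_2 = -5, a_3 = -17/3, a_4 = 1/12, a_5 = 121/60.

a_(n+2) = [2 (n+1) a_(n+1) - 7 a_n] / ((n+1)(n+2)); check: a_0 = 2, a_1 = 2, a_2 = -5, a_3 = -17/3, a_4 = 1/12, a_5 = 121/60


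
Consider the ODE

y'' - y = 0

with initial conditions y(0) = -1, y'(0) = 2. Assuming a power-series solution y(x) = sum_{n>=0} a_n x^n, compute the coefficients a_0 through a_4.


Ansatz: y(x) = sum_{n>=0} a_n x^n, so y'(x) = sum_{n>=1} n a_n x^(n-1) and y''(x) = sum_{n>=2} n(n-1) a_n x^(n-2).
Substitute into P(x) y'' + Q(x) y' + R(x) y = 0 with P(x) = 1, Q(x) = 0, R(x) = -1, and match powers of x.
Initial conditions: a_0 = -1, a_1 = 2.
Setting the coefficient of each power of x to zero and solving order by order (substituting the coefficients already found):
  x^0: 2 a_2 - a_0 = 0  ->  2 a_2 = a_0 = -1  ->  a_2 = -1/2
  x^1: 6 a_3 - a_1 = 0  ->  6 a_3 = a_1 = 2  ->  a_3 = 1/3
  x^2: 12 a_4 - a_2 = 0  ->  12 a_4 = a_2 = -1/2  ->  a_4 = -1/24
Truncated series: y(x) = -1 + 2 x - (1/2) x^2 + (1/3) x^3 - (1/24) x^4 + O(x^5).

a_0 = -1; a_1 = 2; a_2 = -1/2; a_3 = 1/3; a_4 = -1/24


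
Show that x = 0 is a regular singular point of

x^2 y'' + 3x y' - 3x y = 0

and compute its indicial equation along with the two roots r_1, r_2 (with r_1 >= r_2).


Divide by x^2 to reach normal form y'' + P_1(x) y' + P_2(x) y = 0 with P_1(x) = 3/x and P_2(x) = -3/x.
x = 0 is a singular point because the y'-coefficient 3/x has a pole at x = 0 and the y-coefficient -3/x has a pole at x = 0.
It is a regular singular point because x P_1(x) = p(x) = 3 and x^2 P_2(x) = q(x) = -3x are polynomials, hence analytic at x = 0.
p(0) = 3,  q(0) = 0.
Indicial equation: r(r-1) + p(0) r + q(0) = 0, i.e. r^2 + (p(0) - 1) r + q(0) = 0, i.e. r^2 + 2 r = 0.
Discriminant: (2)^2 - 4(0) = 4, so r = (-2 ± 2)/2.
Solving: r_1 = 0, r_2 = -2.

indicial: r^2 + 2 r = 0; roots r_1 = 0, r_2 = -2


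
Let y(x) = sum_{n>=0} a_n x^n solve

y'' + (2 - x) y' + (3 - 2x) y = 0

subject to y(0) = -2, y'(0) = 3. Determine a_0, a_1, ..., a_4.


Ansatz: y(x) = sum_{n>=0} a_n x^n, so y'(x) = sum_{n>=1} n a_n x^(n-1) and y''(x) = sum_{n>=2} n(n-1) a_n x^(n-2).
Substitute into P(x) y'' + Q(x) y' + R(x) y = 0 with P(x) = 1, Q(x) = 2 - x, R(x) = 3 - 2x, and match powers of x.
Initial conditions: a_0 = -2, a_1 = 3.
Setting the coefficient of each power of x to zero and solving order by order (substituting the coefficients already found):
  x^0: 2 a_2 + 2 a_1 + 3 a_0 = 0  ->  2 a_2 = -2 a_1 - 3 a_0 = 0  ->  a_2 = 0
  x^1: 6 a_3 + 4 a_2 + 2 a_1 - 2 a_0 = 0  ->  6 a_3 = -4 a_2 - 2 a_1 + 2 a_0 = -10  ->  a_3 = -5/3
  x^2: 12 a_4 + 6 a_3 + a_2 - 2 a_1 = 0  ->  12 a_4 = -6 a_3 - a_2 + 2 a_1 = 16  ->  a_4 = 4/3
Truncated series: y(x) = -2 + 3 x - (5/3) x^3 + (4/3) x^4 + O(x^5).

a_0 = -2; a_1 = 3; a_2 = 0; a_3 = -5/3; a_4 = 4/3


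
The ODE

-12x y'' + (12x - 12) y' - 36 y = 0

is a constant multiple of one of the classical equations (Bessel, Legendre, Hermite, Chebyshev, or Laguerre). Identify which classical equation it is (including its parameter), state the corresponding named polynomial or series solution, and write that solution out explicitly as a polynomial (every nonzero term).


All three coefficients share the factor -12; dividing through by -12 gives  x y'' + (1 - x) y' + 3 y = 0.
This matches the Laguerre equation x y'' + (1 - x) y' + n y = 0 with n = 3; the polynomial solution is L_3(x).
With y = sum_k a_k x^k, matching x^k gives (k+1)k a_{k+1} + (k+1) a_{k+1} - k a_k + n a_k = 0, i.e. (k+1)^2 a_{k+1} = (k - n) a_k = (k - 3) a_k. The right side vanishes at k = 3, so the series terminates at degree 3.
Standard normalization L_n(0) = 1 gives a_0 = 1. Work upward with a_{k+1} = (k - 3) a_k / (k+1)^2:
  a_1 = (0 - 3)(1) / 1^2 = -3/1 = -3
  a_2 = (1 - 3)(-3) / 2^2 = 6/4 = 3/2
  a_3 = (2 - 3)(3/2) / 3^2 = (-3/2)/9 = -1/6
Hence L_3(x) = -x^3/6 + 3 x^2/2 - 3 x + 1.

L_3(x); series = -x^3/6 + 3 x^2/2 - 3 x + 1


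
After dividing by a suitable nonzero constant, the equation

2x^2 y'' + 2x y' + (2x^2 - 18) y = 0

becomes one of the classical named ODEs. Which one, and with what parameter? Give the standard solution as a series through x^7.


All three coefficients share the factor 2; dividing through by 2 gives  x^2 y'' + x y' + (x^2 - 9) y = 0.
This matches the Bessel equation x^2 y'' + x y' + (x^2 - nu^2) y = 0 with nu^2 = 9, so nu = 3; the solution bounded at x = 0 is J_3(x).
Frobenius at x = 0: indicial roots ±nu; for r = nu the recurrence k(k + 2nu) c_k = -c_{k-2} gives the standard series J_nu(x) = sum_{k>=0} (-1)^k / (k! (k+nu)!) (x/2)^(2k+nu). Evaluate the first 3 terms:
  k = 0: (-1)^0 / (0! * 3! * 2^3) x^3 = 1/(1*6*8) x^3 = (1/48) x^3
  k = 1: (-1)^1 / (1! * 4! * 2^5) x^5 = -1/(1*24*32) x^5 = (-1/768) x^5
  k = 2: (-1)^2 / (2! * 5! * 2^7) x^7 = 1/(2*120*128) x^7 = (1/30720) x^7
Hence J_3(x) = x^7/30720 - x^5/768 + x^3/48 + ....

J_3(x); series = x^7/30720 - x^5/768 + x^3/48


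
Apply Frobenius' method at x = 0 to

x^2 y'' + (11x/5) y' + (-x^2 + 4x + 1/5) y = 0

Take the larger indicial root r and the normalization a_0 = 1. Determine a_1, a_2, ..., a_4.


Write in Frobenius form y'' + (p(x)/x) y' + (q(x)/x^2) y = 0:
  p(x) = 11/5,  q(x) = -x^2 + 4x + 1/5.
Indicial equation: r(r-1) + (11/5) r + (1/5) = 0 -> roots r_1 = -1/5, r_2 = -1.
Take r = r_1 = -1/5. Let y(x) = x^r sum_{n>=0} a_n x^n with a_0 = 1.
Substitute y = x^r sum a_n x^n and match x^{r+n}. The recurrence is
  D(n) a_n + 4 a_{n-1} - 1 a_{n-2} = 0,  where D(n) = (r+n)(r+n-1) + (11/5)(r+n) + (1/5).
  a_n = [-4 a_{n-1} + 1 a_{n-2}] / D(n).
Since the indicial polynomial factors as (r - r_1)(r - r_2), D(n) = (r_1 + n - r_1)(r_1 + n - r_2) = n(n + 4/5).
Evaluating step by step (a_0 = 1):
  n = 1: D(1) = 1(1 + 4/5) = 9/5; numerator = -4(1) = -4; a_1 = (-4)/(9/5) = -20/9
  n = 2: D(2) = 2(2 + 4/5) = 28/5; numerator = -4(-20/9) + 1(1) = 89/9; a_2 = (89/9)/(28/5) = 445/252
  n = 3: D(3) = 3(3 + 4/5) = 57/5; numerator = -4(445/252) + 1(-20/9) = -65/7; a_3 = (-65/7)/(57/5) = -325/399
  n = 4: D(4) = 4(4 + 4/5) = 96/5; numerator = -4(-325/399) + 1(445/252) = 24055/4788; a_4 = (24055/4788)/(96/5) = 120275/459648

r = -1/5; a_0 = 1; a_1 = -20/9; a_2 = 445/252; a_3 = -325/399; a_4 = 120275/459648


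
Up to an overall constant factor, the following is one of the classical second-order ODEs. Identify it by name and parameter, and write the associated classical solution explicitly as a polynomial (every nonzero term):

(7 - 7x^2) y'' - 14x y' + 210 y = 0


All three coefficients share the factor 7; dividing through by 7 gives  (1 - x^2) y'' - 2x y' + 30 y = 0.
This matches the Legendre equation (1 - x^2) y'' - 2x y' + n(n+1) y = 0 (note the -2x y' term) with n(n+1) = 30, so n = 5; the polynomial solution is P_5(x).
With y = sum_k a_k x^k, matching x^k gives (k+2)(k+1) a_{k+2} = [k(k+1) - n(n+1)] a_k = (k - 5)(k + 6) a_k. The right side vanishes at k = 5, so the series with the parity of 5 terminates at degree 5.
Standard normalization (P_n(1) = 1): leading coefficient (2n)!/(2^n (n!)^2) = 3628800/(32*14400) = 63/8, so a_5 = 63/8. Work downward with a_k = (k+1)(k+2) a_{k+2} / ((k - 5)(k + 6)):
  a_3 = (4)(5)(63/8) / ((3 - 5)(3 + 6)) = (315/2)/(-18) = -35/4
  a_1 = (2)(3)(-35/4) / ((1 - 5)(1 + 6)) = (-105/2)/(-28) = 15/8
Hence P_5(x) = 63 x^5/8 - 35 x^3/4 + 15 x/8.

P_5(x); series = 63 x^5/8 - 35 x^3/4 + 15 x/8


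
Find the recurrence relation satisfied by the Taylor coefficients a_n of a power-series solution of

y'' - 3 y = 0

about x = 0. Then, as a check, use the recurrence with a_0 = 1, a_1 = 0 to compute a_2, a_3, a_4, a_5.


Substitute y = sum_n a_n x^n into y'' + (const) y = 0.
y''(x) = sum_{n>=0} (n+2)(n+1) a_{n+2} x^n.
The ODE becomes sum_n [(n+2)(n+1) a_{n+2} - 3 a_n] x^n = 0.
Setting each coefficient to zero gives the recurrence:
  (n+2)(n+1) a_{n+2} - 3 a_n = 0,
  a_{n+2} = 3 / ((n+1)(n+2)) a_n.

Check with a_0 = 1, a_1 = 0 (apply the recurrence for n = 0, 1, 2, 3): a_0 = 1, a_1 = 0, a_2 = 3/2, a_3 = 0, a_4 = 3/8, a_5 = 0.

a_{n+2} = 3/((n+1)(n+2)) * a_n; check: a_0 = 1, a_1 = 0, a_2 = 3/2, a_3 = 0, a_4 = 3/8, a_5 = 0


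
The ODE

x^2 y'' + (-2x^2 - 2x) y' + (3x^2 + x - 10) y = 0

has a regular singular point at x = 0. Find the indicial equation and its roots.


Divide by x^2 to reach normal form y'' + P_1(x) y' + P_2(x) y = 0 with P_1(x) = -2 - 2/x and P_2(x) = 3 + 1/x - 10/x^2.
x = 0 is a singular point because the y'-coefficient -2 - 2/x has a pole at x = 0 and the y-coefficient 3 + 1/x - 10/x^2 has a pole at x = 0.
It is a regular singular point because x P_1(x) = p(x) = -2x - 2 and x^2 P_2(x) = q(x) = 3x^2 + x - 10 are polynomials, hence analytic at x = 0.
p(0) = -2,  q(0) = -10.
Indicial equation: r(r-1) + p(0) r + q(0) = 0, i.e. r^2 + (p(0) - 1) r + q(0) = 0, i.e. r^2 - 3 r - 10 = 0.
Discriminant: (-3)^2 - 4(-10) = 49, so r = (3 ± 7)/2.
Solving: r_1 = 5, r_2 = -2.

indicial: r^2 - 3 r - 10 = 0; roots r_1 = 5, r_2 = -2


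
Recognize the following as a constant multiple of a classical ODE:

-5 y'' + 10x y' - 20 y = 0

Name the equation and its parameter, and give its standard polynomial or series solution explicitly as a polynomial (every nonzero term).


All three coefficients share the factor -5; dividing through by -5 gives  y'' - 2x y' + 4 y = 0.
This matches the Hermite equation y'' - 2x y' + 2n y = 0 with 2n = 4, so n = 2; the polynomial solution is H_2(x).
With y = sum_k a_k x^k, matching x^k gives (k+2)(k+1) a_{k+2} = 2(k - n) a_k = 2(k - 2) a_k. The right side vanishes at k = 2, so the series with the parity of 2 terminates at degree 2.
Standard normalization: leading coefficient of H_n is 2^n, so a_2 = 2^2 = 4. Work downward with a_k = (k+1)(k+2) a_{k+2} / (2(k - n)):
  a_0 = (1)(2)(4) / (2(0 - 2)) = 8/(-4) = -2
Hence H_2(x) = 4 x^2 - 2.

H_2(x); series = 4 x^2 - 2


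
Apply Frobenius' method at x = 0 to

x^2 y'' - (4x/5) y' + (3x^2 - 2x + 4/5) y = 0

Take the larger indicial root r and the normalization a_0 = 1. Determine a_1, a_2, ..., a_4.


Write in Frobenius form y'' + (p(x)/x) y' + (q(x)/x^2) y = 0:
  p(x) = -4/5,  q(x) = 3x^2 - 2x + 4/5.
Indicial equation: r(r-1) + (-4/5) r + (4/5) = 0 -> roots r_1 = 1, r_2 = 4/5.
Take r = r_1 = 1. Let y(x) = x^r sum_{n>=0} a_n x^n with a_0 = 1.
Substitute y = x^r sum a_n x^n and match x^{r+n}. The recurrence is
  D(n) a_n - 2 a_{n-1} + 3 a_{n-2} = 0,  where D(n) = (r+n)(r+n-1) + (-4/5)(r+n) + (4/5).
  a_n = [2 a_{n-1} - 3 a_{n-2}] / D(n).
Since the indicial polynomial factors as (r - r_1)(r - r_2), D(n) = (r_1 + n - r_1)(r_1 + n - r_2) = n(n + 1/5).
Evaluating step by step (a_0 = 1):
  n = 1: D(1) = 1(1 + 1/5) = 6/5; numerator = 2(1) = 2; a_1 = (2)/(6/5) = 5/3
  n = 2: D(2) = 2(2 + 1/5) = 22/5; numerator = 2(5/3) - 3(1) = 1/3; a_2 = (1/3)/(22/5) = 5/66
  n = 3: D(3) = 3(3 + 1/5) = 48/5; numerator = 2(5/66) - 3(5/3) = -160/33; a_3 = (-160/33)/(48/5) = -50/99
  n = 4: D(4) = 4(4 + 1/5) = 84/5; numerator = 2(-50/99) - 3(5/66) = -245/198; a_4 = (-245/198)/(84/5) = -175/2376

r = 1; a_0 = 1; a_1 = 5/3; a_2 = 5/66; a_3 = -50/99; a_4 = -175/2376


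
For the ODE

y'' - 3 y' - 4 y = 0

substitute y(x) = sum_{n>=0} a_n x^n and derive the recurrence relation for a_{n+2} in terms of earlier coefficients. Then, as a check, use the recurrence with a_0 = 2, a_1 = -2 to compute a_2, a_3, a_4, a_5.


Substitute y = sum_n a_n x^n.
y''(x) has coefficient (n+2)(n+1) a_{n+2} at x^n;
-3 y'(x) has coefficient -3 (n+1) a_{n+1} at x^n;
-4 y(x) has coefficient -4 a_n at x^n.
Matching x^n: (n+2)(n+1) a_{n+2} - 3 (n+1) a_{n+1} - 4 a_n = 0.
Thus a_{n+2} = [3 (n+1) a_{n+1} + 4 a_n] / ((n+1)(n+2)).

Check with a_0 = 2, a_1 = -2 (apply the recurrence for n = 0, 1, 2, 3): a_0 = 2, a_1 = -2, a_2 = 1, a_3 = -1/3, a_4 = 1/12, a_5 = -1/60.

a_(n+2) = [3 (n+1) a_(n+1) + 4 a_n] / ((n+1)(n+2)); check: a_0 = 2, a_1 = -2, a_2 = 1, a_3 = -1/3, a_4 = 1/12, a_5 = -1/60


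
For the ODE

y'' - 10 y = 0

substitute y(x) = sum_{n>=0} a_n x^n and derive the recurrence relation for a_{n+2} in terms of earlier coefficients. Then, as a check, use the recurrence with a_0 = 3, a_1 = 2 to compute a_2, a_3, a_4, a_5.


Substitute y = sum_n a_n x^n into y'' + (const) y = 0.
y''(x) = sum_{n>=0} (n+2)(n+1) a_{n+2} x^n.
The ODE becomes sum_n [(n+2)(n+1) a_{n+2} - 10 a_n] x^n = 0.
Setting each coefficient to zero gives the recurrence:
  (n+2)(n+1) a_{n+2} - 10 a_n = 0,
  a_{n+2} = 10 / ((n+1)(n+2)) a_n.

Check with a_0 = 3, a_1 = 2 (apply the recurrence for n = 0, 1, 2, 3): a_0 = 3, a_1 = 2, a_2 = 15, a_3 = 10/3, a_4 = 25/2, a_5 = 5/3.

a_{n+2} = 10/((n+1)(n+2)) * a_n; check: a_0 = 3, a_1 = 2, a_2 = 15, a_3 = 10/3, a_4 = 25/2, a_5 = 5/3


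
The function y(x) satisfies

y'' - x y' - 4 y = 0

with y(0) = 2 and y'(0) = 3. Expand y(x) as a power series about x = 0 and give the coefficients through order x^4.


Ansatz: y(x) = sum_{n>=0} a_n x^n, so y'(x) = sum_{n>=1} n a_n x^(n-1) and y''(x) = sum_{n>=2} n(n-1) a_n x^(n-2).
Substitute into P(x) y'' + Q(x) y' + R(x) y = 0 with P(x) = 1, Q(x) = -x, R(x) = -4, and match powers of x.
Initial conditions: a_0 = 2, a_1 = 3.
Setting the coefficient of each power of x to zero and solving order by order (substituting the coefficients already found):
  x^0: 2 a_2 - 4 a_0 = 0  ->  2 a_2 = 4 a_0 = 8  ->  a_2 = 4
  x^1: 6 a_3 - 5 a_1 = 0  ->  6 a_3 = 5 a_1 = 15  ->  a_3 = 5/2
  x^2: 12 a_4 - 6 a_2 = 0  ->  12 a_4 = 6 a_2 = 24  ->  a_4 = 2
Truncated series: y(x) = 2 + 3 x + 4 x^2 + (5/2) x^3 + 2 x^4 + O(x^5).

a_0 = 2; a_1 = 3; a_2 = 4; a_3 = 5/2; a_4 = 2


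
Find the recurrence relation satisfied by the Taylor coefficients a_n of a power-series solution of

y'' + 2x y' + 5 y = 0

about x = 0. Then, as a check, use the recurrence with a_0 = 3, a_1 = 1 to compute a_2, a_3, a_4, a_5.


Substitute y = sum_n a_n x^n.
y''(x) has coefficient (n+2)(n+1) a_{n+2} at x^n;
2 x y'(x) has coefficient 2 n a_n at x^n (shift);
5 y(x) has coefficient 5 a_n at x^n.
Matching x^n: (n+2)(n+1) a_{n+2} + (2n + 5) a_n = 0.
Thus a_{n+2} = (-2n - 5) / ((n+1)(n+2)) * a_n.

Check with a_0 = 3, a_1 = 1 (apply the recurrence for n = 0, 1, 2, 3): a_0 = 3, a_1 = 1, a_2 = -15/2, a_3 = -7/6, a_4 = 45/8, a_5 = 77/120.

a_(n+2) = (-2n - 5) / ((n+1)(n+2)) * a_n; check: a_0 = 3, a_1 = 1, a_2 = -15/2, a_3 = -7/6, a_4 = 45/8, a_5 = 77/120
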